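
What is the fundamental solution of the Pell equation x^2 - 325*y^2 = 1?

(x, y) = (649, 36)

First expand sqrt(325) as a continued fraction. With x_i = (sqrt(325) + m_i)/d_i and (m_0, d_0) = (0, 1): a_0 = floor(sqrt(325)) = 18, since 18^2 = 324 <= 325 < 361 = 19^2.
Iterate m_{i+1} = d_i*a_i - m_i, d_{i+1} = (325 - m_{i+1}^2)/d_i, a_{i+1} = floor((a_0 + m_{i+1})/d_{i+1}):
  m_1 = 1*18 - 0 = 18, d_1 = (325 - 18^2)/1 = 1/1 = 1, a_1 = floor((18 + 18)/1) = 36.
  m_2 = 1*36 - 18 = 18, d_2 = (325 - 18^2)/1 = 1/1 = 1: (m_2, d_2) = (m_1, d_1) = (18, 1), so from here the quotient a_1 repeats; the period length is 1.
So sqrt(325) = [18; (36)] with period length k = 1.
k is odd, so (p_{k-1}, q_{k-1}) only solves x^2 - 325y^2 = -1 and the fundamental solution of x^2 - 325y^2 = 1 is (p_{2k-1}, q_{2k-1}) = (p_1, q_1); compute convergents through index 1, running through the period twice.
Convergents (p_i = a_i*p_{i-1} + p_{i-2}, q_i = a_i*q_{i-1} + q_{i-2} with p_{-2}=0, p_{-1}=1, q_{-2}=1, q_{-1}=0):
  i=0: a_0=18, p_0 = 18*1 + 0 = 18, q_0 = 18*0 + 1 = 1.
  i=1: a_1=36, p_1 = 36*18 + 1 = 649, q_1 = 36*1 + 0 = 36.
Indeed p_0^2 - 325*q_0^2 = 324 - 325 = -1, not +1.
Check: 649^2 - 325*36^2 = 421201 - 421200 = 1, so (x, y) = (649, 36) solves the equation, and by the theorem it is the least positive solution.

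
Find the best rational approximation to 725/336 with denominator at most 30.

Expand x = 725/336 as a continued fraction with the Euclidean algorithm:
  725 = 2*336 + 53, so a_0 = 2.
  336 = 6*53 + 18, so a_1 = 6.
  53 = 2*18 + 17, so a_2 = 2.
  18 = 1*17 + 1, so a_3 = 1.
  17 = 17*1 + 0, so a_4 = 17.
so x = [2; 6, 2, 1, 17].
Convergents (p_i = a_i*p_{i-1} + p_{i-2}, q_i = a_i*q_{i-1} + q_{i-2} with p_{-2}=0, p_{-1}=1, q_{-2}=1, q_{-1}=0), until the denominator exceeds 30:
  i=0: a_0=2, p_0 = 2*1 + 0 = 2, q_0 = 2*0 + 1 = 1.
  i=1: a_1=6, p_1 = 6*2 + 1 = 13, q_1 = 6*1 + 0 = 6.
  i=2: a_2=2, p_2 = 2*13 + 2 = 28, q_2 = 2*6 + 1 = 13.
  i=3: a_3=1, p_3 = 1*28 + 13 = 41, q_3 = 1*13 + 6 = 19.
  i=4: a_4=17, p_4 = 17*41 + 28 = 725, q_4 = 17*19 + 13 = 336.
q_4 = 336 > 30, so the last convergent with denominator <= 30 is p_3/q_3 = 41/19.
The closest fraction with denominator <= 30 is either p_3/q_3 or the intermediate fraction (k*p_3 + p_2)/(k*q_3 + q_2) with the largest k >= 1 whose denominator stays <= 30; these approach x as k grows, and every other convergent or intermediate fraction in range is farther away.
Largest k: floor((30 - q_2)/q_3) = floor((30 - 13)/19) = 0.
Since k = 0, no intermediate fraction beyond p_3/q_3 has denominator <= 30, so the convergent 41/19 is the closest (its error is |725*19 - 41*336|/(336*19) = 1/6384).

41/19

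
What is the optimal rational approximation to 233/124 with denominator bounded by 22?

32/17

Expand x = 233/124 as a continued fraction with the Euclidean algorithm:
  233 = 1*124 + 109, so a_0 = 1.
  124 = 1*109 + 15, so a_1 = 1.
  109 = 7*15 + 4, so a_2 = 7.
  15 = 3*4 + 3, so a_3 = 3.
  4 = 1*3 + 1, so a_4 = 1.
  3 = 3*1 + 0, so a_5 = 3.
so x = [1; 1, 7, 3, 1, 3].
Convergents (p_i = a_i*p_{i-1} + p_{i-2}, q_i = a_i*q_{i-1} + q_{i-2} with p_{-2}=0, p_{-1}=1, q_{-2}=1, q_{-1}=0), until the denominator exceeds 22:
  i=0: a_0=1, p_0 = 1*1 + 0 = 1, q_0 = 1*0 + 1 = 1.
  i=1: a_1=1, p_1 = 1*1 + 1 = 2, q_1 = 1*1 + 0 = 1.
  i=2: a_2=7, p_2 = 7*2 + 1 = 15, q_2 = 7*1 + 1 = 8.
  i=3: a_3=3, p_3 = 3*15 + 2 = 47, q_3 = 3*8 + 1 = 25.
q_3 = 25 > 22, so the last convergent with denominator <= 22 is p_2/q_2 = 15/8.
The closest fraction with denominator <= 22 is either p_2/q_2 or the intermediate fraction (k*p_2 + p_1)/(k*q_2 + q_1) with the largest k >= 1 whose denominator stays <= 22; these approach x as k grows, and every other convergent or intermediate fraction in range is farther away.
Largest k: floor((22 - q_1)/q_2) = floor((22 - 1)/8) = 2.
That gives (2*15 + 2)/(2*8 + 1) = 32/17.
Compare the errors: |x - 15/8| = |233*8 - 15*124|/(124*8) = 4/992, and |x - 32/17| = |233*17 - 32*124|/(124*17) = 7/2108.
Cross-multiplying, 7*992 = 6944 < 8432 = 4*2108, so 7/2108 is smaller: the intermediate fraction 32/17 is closer to x than 15/8.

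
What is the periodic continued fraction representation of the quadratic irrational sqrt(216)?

Write x_i = (sqrt(216) + m_i)/d_i with (m_0, d_0) = (0, 1). a_0 = floor(sqrt(216)) = 14, since 14^2 = 196 <= 216 < 225 = 15^2.
Iterate m_{i+1} = d_i*a_i - m_i, d_{i+1} = (216 - m_{i+1}^2)/d_i, a_{i+1} = floor((a_0 + m_{i+1})/d_{i+1}):
  m_1 = 1*14 - 0 = 14, d_1 = (216 - 14^2)/1 = 20/1 = 20, a_1 = floor((14 + 14)/20) = 1.
  m_2 = 20*1 - 14 = 6, d_2 = (216 - 6^2)/20 = 180/20 = 9, a_2 = floor((14 + 6)/9) = 2.
  m_3 = 9*2 - 6 = 12, d_3 = (216 - 12^2)/9 = 72/9 = 8, a_3 = floor((14 + 12)/8) = 3.
  m_4 = 8*3 - 12 = 12, d_4 = (216 - 12^2)/8 = 72/8 = 9, a_4 = floor((14 + 12)/9) = 2.
  m_5 = 9*2 - 12 = 6, d_5 = (216 - 6^2)/9 = 180/9 = 20, a_5 = floor((14 + 6)/20) = 1.
  m_6 = 20*1 - 6 = 14, d_6 = (216 - 14^2)/20 = 20/20 = 1, a_6 = floor((14 + 14)/1) = 28.
  m_7 = 1*28 - 14 = 14, d_7 = (216 - 14^2)/1 = 20/1 = 20: (m_7, d_7) = (m_1, d_1) = (14, 20), so from here the quotients repeat a_1, ..., a_6; the period length is 6.
Hence the expansion of sqrt(216) is a_0 = 14 followed by the repeating block 1, 2, 3, 2, 1, 28 (period 6).

[14; (1, 2, 3, 2, 1, 28)]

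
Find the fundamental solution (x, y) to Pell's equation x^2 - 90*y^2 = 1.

First expand sqrt(90) as a continued fraction. With x_i = (sqrt(90) + m_i)/d_i and (m_0, d_0) = (0, 1): a_0 = floor(sqrt(90)) = 9, since 9^2 = 81 <= 90 < 100 = 10^2.
Iterate m_{i+1} = d_i*a_i - m_i, d_{i+1} = (90 - m_{i+1}^2)/d_i, a_{i+1} = floor((a_0 + m_{i+1})/d_{i+1}):
  m_1 = 1*9 - 0 = 9, d_1 = (90 - 9^2)/1 = 9/1 = 9, a_1 = floor((9 + 9)/9) = 2.
  m_2 = 9*2 - 9 = 9, d_2 = (90 - 9^2)/9 = 9/9 = 1, a_2 = floor((9 + 9)/1) = 18.
  m_3 = 1*18 - 9 = 9, d_3 = (90 - 9^2)/1 = 9/1 = 9: (m_3, d_3) = (m_1, d_1) = (9, 9), so from here the quotients repeat a_1, a_2; the period length is 2.
So sqrt(90) = [9; (2, 18)] with period length k = 2.
k is even, so the fundamental solution of x^2 - 90y^2 = 1 is (p_{k-1}, q_{k-1}) = (p_1, q_1); compute convergents through index 1.
Convergents (p_i = a_i*p_{i-1} + p_{i-2}, q_i = a_i*q_{i-1} + q_{i-2} with p_{-2}=0, p_{-1}=1, q_{-2}=1, q_{-1}=0):
  i=0: a_0=9, p_0 = 9*1 + 0 = 9, q_0 = 9*0 + 1 = 1.
  i=1: a_1=2, p_1 = 2*9 + 1 = 19, q_1 = 2*1 + 0 = 2.
Check: 19^2 - 90*2^2 = 361 - 360 = 1, so (x, y) = (19, 2) solves the equation, and by the theorem it is the least positive solution.

(x, y) = (19, 2)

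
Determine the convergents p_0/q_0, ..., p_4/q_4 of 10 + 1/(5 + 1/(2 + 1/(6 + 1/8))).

Using the convergent recurrence p_i = a_i*p_{i-1} + p_{i-2}, q_i = a_i*q_{i-1} + q_{i-2} with p_{-2}=0, p_{-1}=1, q_{-2}=1, q_{-1}=0:
  i=0: a_0=10, p_0 = 10*1 + 0 = 10, q_0 = 10*0 + 1 = 1.
  i=1: a_1=5, p_1 = 5*10 + 1 = 51, q_1 = 5*1 + 0 = 5.
  i=2: a_2=2, p_2 = 2*51 + 10 = 112, q_2 = 2*5 + 1 = 11.
  i=3: a_3=6, p_3 = 6*112 + 51 = 723, q_3 = 6*11 + 5 = 71.
  i=4: a_4=8, p_4 = 8*723 + 112 = 5896, q_4 = 8*71 + 11 = 579.

10/1, 51/5, 112/11, 723/71, 5896/579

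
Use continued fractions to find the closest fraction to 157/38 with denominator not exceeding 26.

Expand x = 157/38 as a continued fraction with the Euclidean algorithm:
  157 = 4*38 + 5, so a_0 = 4.
  38 = 7*5 + 3, so a_1 = 7.
  5 = 1*3 + 2, so a_2 = 1.
  3 = 1*2 + 1, so a_3 = 1.
  2 = 2*1 + 0, so a_4 = 2.
so x = [4; 7, 1, 1, 2].
Convergents (p_i = a_i*p_{i-1} + p_{i-2}, q_i = a_i*q_{i-1} + q_{i-2} with p_{-2}=0, p_{-1}=1, q_{-2}=1, q_{-1}=0), until the denominator exceeds 26:
  i=0: a_0=4, p_0 = 4*1 + 0 = 4, q_0 = 4*0 + 1 = 1.
  i=1: a_1=7, p_1 = 7*4 + 1 = 29, q_1 = 7*1 + 0 = 7.
  i=2: a_2=1, p_2 = 1*29 + 4 = 33, q_2 = 1*7 + 1 = 8.
  i=3: a_3=1, p_3 = 1*33 + 29 = 62, q_3 = 1*8 + 7 = 15.
  i=4: a_4=2, p_4 = 2*62 + 33 = 157, q_4 = 2*15 + 8 = 38.
q_4 = 38 > 26, so the last convergent with denominator <= 26 is p_3/q_3 = 62/15.
The closest fraction with denominator <= 26 is either p_3/q_3 or the intermediate fraction (k*p_3 + p_2)/(k*q_3 + q_2) with the largest k >= 1 whose denominator stays <= 26; these approach x as k grows, and every other convergent or intermediate fraction in range is farther away.
Largest k: floor((26 - q_2)/q_3) = floor((26 - 8)/15) = 1.
That gives (1*62 + 33)/(1*15 + 8) = 95/23.
Compare the errors: |x - 62/15| = |157*15 - 62*38|/(38*15) = 1/570, and |x - 95/23| = |157*23 - 95*38|/(38*23) = 1/874.
Cross-multiplying, 1*570 = 570 < 874 = 1*874, so 1/874 is smaller: the intermediate fraction 95/23 is closer to x than 62/15.

95/23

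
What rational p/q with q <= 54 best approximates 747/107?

Expand x = 747/107 as a continued fraction with the Euclidean algorithm:
  747 = 6*107 + 105, so a_0 = 6.
  107 = 1*105 + 2, so a_1 = 1.
  105 = 52*2 + 1, so a_2 = 52.
  2 = 2*1 + 0, so a_3 = 2.
so x = [6; 1, 52, 2].
Convergents (p_i = a_i*p_{i-1} + p_{i-2}, q_i = a_i*q_{i-1} + q_{i-2} with p_{-2}=0, p_{-1}=1, q_{-2}=1, q_{-1}=0), until the denominator exceeds 54:
  i=0: a_0=6, p_0 = 6*1 + 0 = 6, q_0 = 6*0 + 1 = 1.
  i=1: a_1=1, p_1 = 1*6 + 1 = 7, q_1 = 1*1 + 0 = 1.
  i=2: a_2=52, p_2 = 52*7 + 6 = 370, q_2 = 52*1 + 1 = 53.
  i=3: a_3=2, p_3 = 2*370 + 7 = 747, q_3 = 2*53 + 1 = 107.
q_3 = 107 > 54, so the last convergent with denominator <= 54 is p_2/q_2 = 370/53.
The closest fraction with denominator <= 54 is either p_2/q_2 or the intermediate fraction (k*p_2 + p_1)/(k*q_2 + q_1) with the largest k >= 1 whose denominator stays <= 54; these approach x as k grows, and every other convergent or intermediate fraction in range is farther away.
Largest k: floor((54 - q_1)/q_2) = floor((54 - 1)/53) = 1.
That gives (1*370 + 7)/(1*53 + 1) = 377/54.
Compare the errors: |x - 370/53| = |747*53 - 370*107|/(107*53) = 1/5671, and |x - 377/54| = |747*54 - 377*107|/(107*54) = 1/5778.
Cross-multiplying, 1*5671 = 5671 < 5778 = 1*5778, so 1/5778 is smaller: the intermediate fraction 377/54 is closer to x than 370/53.

377/54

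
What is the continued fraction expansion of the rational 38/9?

[4; 4, 2]

Run the Euclidean algorithm on 38 and 9; the successive quotients are the partial quotients a_0, a_1, ... (each step inverts the fractional part left over by the previous one):
  38 = 4*9 + 2, so a_0 = 4.
  9 = 4*2 + 1, so a_1 = 4.
  2 = 2*1 + 0, so a_2 = 2.
The remainder reaches 0 after 3 divisions, so the expansion has 3 partial quotients, read off in order.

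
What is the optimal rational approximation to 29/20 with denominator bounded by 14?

Expand x = 29/20 as a continued fraction with the Euclidean algorithm:
  29 = 1*20 + 9, so a_0 = 1.
  20 = 2*9 + 2, so a_1 = 2.
  9 = 4*2 + 1, so a_2 = 4.
  2 = 2*1 + 0, so a_3 = 2.
so x = [1; 2, 4, 2].
Convergents (p_i = a_i*p_{i-1} + p_{i-2}, q_i = a_i*q_{i-1} + q_{i-2} with p_{-2}=0, p_{-1}=1, q_{-2}=1, q_{-1}=0), until the denominator exceeds 14:
  i=0: a_0=1, p_0 = 1*1 + 0 = 1, q_0 = 1*0 + 1 = 1.
  i=1: a_1=2, p_1 = 2*1 + 1 = 3, q_1 = 2*1 + 0 = 2.
  i=2: a_2=4, p_2 = 4*3 + 1 = 13, q_2 = 4*2 + 1 = 9.
  i=3: a_3=2, p_3 = 2*13 + 3 = 29, q_3 = 2*9 + 2 = 20.
q_3 = 20 > 14, so the last convergent with denominator <= 14 is p_2/q_2 = 13/9.
The closest fraction with denominator <= 14 is either p_2/q_2 or the intermediate fraction (k*p_2 + p_1)/(k*q_2 + q_1) with the largest k >= 1 whose denominator stays <= 14; these approach x as k grows, and every other convergent or intermediate fraction in range is farther away.
Largest k: floor((14 - q_1)/q_2) = floor((14 - 2)/9) = 1.
That gives (1*13 + 3)/(1*9 + 2) = 16/11.
Compare the errors: |x - 13/9| = |29*9 - 13*20|/(20*9) = 1/180, and |x - 16/11| = |29*11 - 16*20|/(20*11) = 1/220.
Cross-multiplying, 1*180 = 180 < 220 = 1*220, so 1/220 is smaller: the intermediate fraction 16/11 is closer to x than 13/9.

16/11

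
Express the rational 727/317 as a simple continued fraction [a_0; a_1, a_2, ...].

[2; 3, 2, 2, 4, 4]

Run the Euclidean algorithm on 727 and 317; the successive quotients are the partial quotients a_0, a_1, ... (each step inverts the fractional part left over by the previous one):
  727 = 2*317 + 93, so a_0 = 2.
  317 = 3*93 + 38, so a_1 = 3.
  93 = 2*38 + 17, so a_2 = 2.
  38 = 2*17 + 4, so a_3 = 2.
  17 = 4*4 + 1, so a_4 = 4.
  4 = 4*1 + 0, so a_5 = 4.
The remainder reaches 0 after 6 divisions, so the expansion has 6 partial quotients, read off in order.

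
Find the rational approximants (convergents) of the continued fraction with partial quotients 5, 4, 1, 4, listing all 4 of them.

Using the convergent recurrence p_i = a_i*p_{i-1} + p_{i-2}, q_i = a_i*q_{i-1} + q_{i-2} with p_{-2}=0, p_{-1}=1, q_{-2}=1, q_{-1}=0:
  i=0: a_0=5, p_0 = 5*1 + 0 = 5, q_0 = 5*0 + 1 = 1.
  i=1: a_1=4, p_1 = 4*5 + 1 = 21, q_1 = 4*1 + 0 = 4.
  i=2: a_2=1, p_2 = 1*21 + 5 = 26, q_2 = 1*4 + 1 = 5.
  i=3: a_3=4, p_3 = 4*26 + 21 = 125, q_3 = 4*5 + 4 = 24.

5/1, 21/4, 26/5, 125/24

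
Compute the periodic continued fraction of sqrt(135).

Write x_i = (sqrt(135) + m_i)/d_i with (m_0, d_0) = (0, 1). a_0 = floor(sqrt(135)) = 11, since 11^2 = 121 <= 135 < 144 = 12^2.
Iterate m_{i+1} = d_i*a_i - m_i, d_{i+1} = (135 - m_{i+1}^2)/d_i, a_{i+1} = floor((a_0 + m_{i+1})/d_{i+1}):
  m_1 = 1*11 - 0 = 11, d_1 = (135 - 11^2)/1 = 14/1 = 14, a_1 = floor((11 + 11)/14) = 1.
  m_2 = 14*1 - 11 = 3, d_2 = (135 - 3^2)/14 = 126/14 = 9, a_2 = floor((11 + 3)/9) = 1.
  m_3 = 9*1 - 3 = 6, d_3 = (135 - 6^2)/9 = 99/9 = 11, a_3 = floor((11 + 6)/11) = 1.
  m_4 = 11*1 - 6 = 5, d_4 = (135 - 5^2)/11 = 110/11 = 10, a_4 = floor((11 + 5)/10) = 1.
  m_5 = 10*1 - 5 = 5, d_5 = (135 - 5^2)/10 = 110/10 = 11, a_5 = floor((11 + 5)/11) = 1.
  m_6 = 11*1 - 5 = 6, d_6 = (135 - 6^2)/11 = 99/11 = 9, a_6 = floor((11 + 6)/9) = 1.
  m_7 = 9*1 - 6 = 3, d_7 = (135 - 3^2)/9 = 126/9 = 14, a_7 = floor((11 + 3)/14) = 1.
  m_8 = 14*1 - 3 = 11, d_8 = (135 - 11^2)/14 = 14/14 = 1, a_8 = floor((11 + 11)/1) = 22.
  m_9 = 1*22 - 11 = 11, d_9 = (135 - 11^2)/1 = 14/1 = 14: (m_9, d_9) = (m_1, d_1) = (11, 14), so from here the quotients repeat a_1, ..., a_8; the period length is 8.
Hence the expansion of sqrt(135) is a_0 = 11 followed by the repeating block 1, 1, 1, 1, 1, 1, 1, 22 (period 8).

[11; (1, 1, 1, 1, 1, 1, 1, 22)]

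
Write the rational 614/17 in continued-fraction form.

Run the Euclidean algorithm on 614 and 17; the successive quotients are the partial quotients a_0, a_1, ... (each step inverts the fractional part left over by the previous one):
  614 = 36*17 + 2, so a_0 = 36.
  17 = 8*2 + 1, so a_1 = 8.
  2 = 2*1 + 0, so a_2 = 2.
The remainder reaches 0 after 3 divisions, so the expansion has 3 partial quotients, read off in order.

[36; 8, 2]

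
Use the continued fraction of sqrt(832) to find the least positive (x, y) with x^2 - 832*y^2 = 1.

First expand sqrt(832) as a continued fraction. With x_i = (sqrt(832) + m_i)/d_i and (m_0, d_0) = (0, 1): a_0 = floor(sqrt(832)) = 28, since 28^2 = 784 <= 832 < 841 = 29^2.
Iterate m_{i+1} = d_i*a_i - m_i, d_{i+1} = (832 - m_{i+1}^2)/d_i, a_{i+1} = floor((a_0 + m_{i+1})/d_{i+1}):
  m_1 = 1*28 - 0 = 28, d_1 = (832 - 28^2)/1 = 48/1 = 48, a_1 = floor((28 + 28)/48) = 1.
  m_2 = 48*1 - 28 = 20, d_2 = (832 - 20^2)/48 = 432/48 = 9, a_2 = floor((28 + 20)/9) = 5.
  m_3 = 9*5 - 20 = 25, d_3 = (832 - 25^2)/9 = 207/9 = 23, a_3 = floor((28 + 25)/23) = 2.
  m_4 = 23*2 - 25 = 21, d_4 = (832 - 21^2)/23 = 391/23 = 17, a_4 = floor((28 + 21)/17) = 2.
  m_5 = 17*2 - 21 = 13, d_5 = (832 - 13^2)/17 = 663/17 = 39, a_5 = floor((28 + 13)/39) = 1.
  m_6 = 39*1 - 13 = 26, d_6 = (832 - 26^2)/39 = 156/39 = 4, a_6 = floor((28 + 26)/4) = 13.
  m_7 = 4*13 - 26 = 26, d_7 = (832 - 26^2)/4 = 156/4 = 39, a_7 = floor((28 + 26)/39) = 1.
  m_8 = 39*1 - 26 = 13, d_8 = (832 - 13^2)/39 = 663/39 = 17, a_8 = floor((28 + 13)/17) = 2.
  m_9 = 17*2 - 13 = 21, d_9 = (832 - 21^2)/17 = 391/17 = 23, a_9 = floor((28 + 21)/23) = 2.
  m_10 = 23*2 - 21 = 25, d_10 = (832 - 25^2)/23 = 207/23 = 9, a_10 = floor((28 + 25)/9) = 5.
  m_11 = 9*5 - 25 = 20, d_11 = (832 - 20^2)/9 = 432/9 = 48, a_11 = floor((28 + 20)/48) = 1.
  m_12 = 48*1 - 20 = 28, d_12 = (832 - 28^2)/48 = 48/48 = 1, a_12 = floor((28 + 28)/1) = 56.
  m_13 = 1*56 - 28 = 28, d_13 = (832 - 28^2)/1 = 48/1 = 48: (m_13, d_13) = (m_1, d_1) = (28, 48), so from here the quotients repeat a_1, ..., a_12; the period length is 12.
So sqrt(832) = [28; (1, 5, 2, 2, 1, 13, 1, 2, 2, 5, 1, 56)] with period length k = 12.
k is even, so the fundamental solution of x^2 - 832y^2 = 1 is (p_{k-1}, q_{k-1}) = (p_11, q_11); compute convergents through index 11.
Convergents (p_i = a_i*p_{i-1} + p_{i-2}, q_i = a_i*q_{i-1} + q_{i-2} with p_{-2}=0, p_{-1}=1, q_{-2}=1, q_{-1}=0):
  i=0: a_0=28, p_0 = 28*1 + 0 = 28, q_0 = 28*0 + 1 = 1.
  i=1: a_1=1, p_1 = 1*28 + 1 = 29, q_1 = 1*1 + 0 = 1.
  i=2: a_2=5, p_2 = 5*29 + 28 = 173, q_2 = 5*1 + 1 = 6.
  i=3: a_3=2, p_3 = 2*173 + 29 = 375, q_3 = 2*6 + 1 = 13.
  i=4: a_4=2, p_4 = 2*375 + 173 = 923, q_4 = 2*13 + 6 = 32.
  i=5: a_5=1, p_5 = 1*923 + 375 = 1298, q_5 = 1*32 + 13 = 45.
  i=6: a_6=13, p_6 = 13*1298 + 923 = 17797, q_6 = 13*45 + 32 = 617.
  i=7: a_7=1, p_7 = 1*17797 + 1298 = 19095, q_7 = 1*617 + 45 = 662.
  i=8: a_8=2, p_8 = 2*19095 + 17797 = 55987, q_8 = 2*662 + 617 = 1941.
  i=9: a_9=2, p_9 = 2*55987 + 19095 = 131069, q_9 = 2*1941 + 662 = 4544.
  i=10: a_10=5, p_10 = 5*131069 + 55987 = 711332, q_10 = 5*4544 + 1941 = 24661.
  i=11: a_11=1, p_11 = 1*711332 + 131069 = 842401, q_11 = 1*24661 + 4544 = 29205.
Check: 842401^2 - 832*29205^2 = 709639444801 - 709639444800 = 1, so (x, y) = (842401, 29205) solves the equation, and by the theorem it is the least positive solution.

(x, y) = (842401, 29205)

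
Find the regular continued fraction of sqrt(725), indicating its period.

[26; (1, 12, 2, 12, 1, 52)]

Write x_i = (sqrt(725) + m_i)/d_i with (m_0, d_0) = (0, 1). a_0 = floor(sqrt(725)) = 26, since 26^2 = 676 <= 725 < 729 = 27^2.
Iterate m_{i+1} = d_i*a_i - m_i, d_{i+1} = (725 - m_{i+1}^2)/d_i, a_{i+1} = floor((a_0 + m_{i+1})/d_{i+1}):
  m_1 = 1*26 - 0 = 26, d_1 = (725 - 26^2)/1 = 49/1 = 49, a_1 = floor((26 + 26)/49) = 1.
  m_2 = 49*1 - 26 = 23, d_2 = (725 - 23^2)/49 = 196/49 = 4, a_2 = floor((26 + 23)/4) = 12.
  m_3 = 4*12 - 23 = 25, d_3 = (725 - 25^2)/4 = 100/4 = 25, a_3 = floor((26 + 25)/25) = 2.
  m_4 = 25*2 - 25 = 25, d_4 = (725 - 25^2)/25 = 100/25 = 4, a_4 = floor((26 + 25)/4) = 12.
  m_5 = 4*12 - 25 = 23, d_5 = (725 - 23^2)/4 = 196/4 = 49, a_5 = floor((26 + 23)/49) = 1.
  m_6 = 49*1 - 23 = 26, d_6 = (725 - 26^2)/49 = 49/49 = 1, a_6 = floor((26 + 26)/1) = 52.
  m_7 = 1*52 - 26 = 26, d_7 = (725 - 26^2)/1 = 49/1 = 49: (m_7, d_7) = (m_1, d_1) = (26, 49), so from here the quotients repeat a_1, ..., a_6; the period length is 6.
Hence the expansion of sqrt(725) is a_0 = 26 followed by the repeating block 1, 12, 2, 12, 1, 52 (period 6).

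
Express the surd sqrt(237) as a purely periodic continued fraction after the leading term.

Write x_i = (sqrt(237) + m_i)/d_i with (m_0, d_0) = (0, 1). a_0 = floor(sqrt(237)) = 15, since 15^2 = 225 <= 237 < 256 = 16^2.
Iterate m_{i+1} = d_i*a_i - m_i, d_{i+1} = (237 - m_{i+1}^2)/d_i, a_{i+1} = floor((a_0 + m_{i+1})/d_{i+1}):
  m_1 = 1*15 - 0 = 15, d_1 = (237 - 15^2)/1 = 12/1 = 12, a_1 = floor((15 + 15)/12) = 2.
  m_2 = 12*2 - 15 = 9, d_2 = (237 - 9^2)/12 = 156/12 = 13, a_2 = floor((15 + 9)/13) = 1.
  m_3 = 13*1 - 9 = 4, d_3 = (237 - 4^2)/13 = 221/13 = 17, a_3 = floor((15 + 4)/17) = 1.
  m_4 = 17*1 - 4 = 13, d_4 = (237 - 13^2)/17 = 68/17 = 4, a_4 = floor((15 + 13)/4) = 7.
  m_5 = 4*7 - 13 = 15, d_5 = (237 - 15^2)/4 = 12/4 = 3, a_5 = floor((15 + 15)/3) = 10.
  m_6 = 3*10 - 15 = 15, d_6 = (237 - 15^2)/3 = 12/3 = 4, a_6 = floor((15 + 15)/4) = 7.
  m_7 = 4*7 - 15 = 13, d_7 = (237 - 13^2)/4 = 68/4 = 17, a_7 = floor((15 + 13)/17) = 1.
  m_8 = 17*1 - 13 = 4, d_8 = (237 - 4^2)/17 = 221/17 = 13, a_8 = floor((15 + 4)/13) = 1.
  m_9 = 13*1 - 4 = 9, d_9 = (237 - 9^2)/13 = 156/13 = 12, a_9 = floor((15 + 9)/12) = 2.
  m_10 = 12*2 - 9 = 15, d_10 = (237 - 15^2)/12 = 12/12 = 1, a_10 = floor((15 + 15)/1) = 30.
  m_11 = 1*30 - 15 = 15, d_11 = (237 - 15^2)/1 = 12/1 = 12: (m_11, d_11) = (m_1, d_1) = (15, 12), so from here the quotients repeat a_1, ..., a_10; the period length is 10.
Hence the expansion of sqrt(237) is a_0 = 15 followed by the repeating block 2, 1, 1, 7, 10, 7, 1, 1, 2, 30 (period 10).

[15; (2, 1, 1, 7, 10, 7, 1, 1, 2, 30)]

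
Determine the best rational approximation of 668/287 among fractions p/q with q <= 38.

Expand x = 668/287 as a continued fraction with the Euclidean algorithm:
  668 = 2*287 + 94, so a_0 = 2.
  287 = 3*94 + 5, so a_1 = 3.
  94 = 18*5 + 4, so a_2 = 18.
  5 = 1*4 + 1, so a_3 = 1.
  4 = 4*1 + 0, so a_4 = 4.
so x = [2; 3, 18, 1, 4].
Convergents (p_i = a_i*p_{i-1} + p_{i-2}, q_i = a_i*q_{i-1} + q_{i-2} with p_{-2}=0, p_{-1}=1, q_{-2}=1, q_{-1}=0), until the denominator exceeds 38:
  i=0: a_0=2, p_0 = 2*1 + 0 = 2, q_0 = 2*0 + 1 = 1.
  i=1: a_1=3, p_1 = 3*2 + 1 = 7, q_1 = 3*1 + 0 = 3.
  i=2: a_2=18, p_2 = 18*7 + 2 = 128, q_2 = 18*3 + 1 = 55.
q_2 = 55 > 38, so the last convergent with denominator <= 38 is p_1/q_1 = 7/3.
The closest fraction with denominator <= 38 is either p_1/q_1 or the intermediate fraction (k*p_1 + p_0)/(k*q_1 + q_0) with the largest k >= 1 whose denominator stays <= 38; these approach x as k grows, and every other convergent or intermediate fraction in range is farther away.
Largest k: floor((38 - q_0)/q_1) = floor((38 - 1)/3) = 12.
That gives (12*7 + 2)/(12*3 + 1) = 86/37.
Compare the errors: |x - 7/3| = |668*3 - 7*287|/(287*3) = 5/861, and |x - 86/37| = |668*37 - 86*287|/(287*37) = 34/10619.
Cross-multiplying, 34*861 = 29274 < 53095 = 5*10619, so 34/10619 is smaller: the intermediate fraction 86/37 is closer to x than 7/3.

86/37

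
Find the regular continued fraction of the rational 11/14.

Run the Euclidean algorithm on 11 and 14; the successive quotients are the partial quotients a_0, a_1, ... (each step inverts the fractional part left over by the previous one):
  11 = 0*14 + 11, so a_0 = 0.
  14 = 1*11 + 3, so a_1 = 1.
  11 = 3*3 + 2, so a_2 = 3.
  3 = 1*2 + 1, so a_3 = 1.
  2 = 2*1 + 0, so a_4 = 2.
The remainder reaches 0 after 5 divisions, so the expansion has 5 partial quotients, read off in order.

[0; 1, 3, 1, 2]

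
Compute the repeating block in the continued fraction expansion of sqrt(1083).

[32; (1, 9, 1, 64)]

Write x_i = (sqrt(1083) + m_i)/d_i with (m_0, d_0) = (0, 1). a_0 = floor(sqrt(1083)) = 32, since 32^2 = 1024 <= 1083 < 1089 = 33^2.
Iterate m_{i+1} = d_i*a_i - m_i, d_{i+1} = (1083 - m_{i+1}^2)/d_i, a_{i+1} = floor((a_0 + m_{i+1})/d_{i+1}):
  m_1 = 1*32 - 0 = 32, d_1 = (1083 - 32^2)/1 = 59/1 = 59, a_1 = floor((32 + 32)/59) = 1.
  m_2 = 59*1 - 32 = 27, d_2 = (1083 - 27^2)/59 = 354/59 = 6, a_2 = floor((32 + 27)/6) = 9.
  m_3 = 6*9 - 27 = 27, d_3 = (1083 - 27^2)/6 = 354/6 = 59, a_3 = floor((32 + 27)/59) = 1.
  m_4 = 59*1 - 27 = 32, d_4 = (1083 - 32^2)/59 = 59/59 = 1, a_4 = floor((32 + 32)/1) = 64.
  m_5 = 1*64 - 32 = 32, d_5 = (1083 - 32^2)/1 = 59/1 = 59: (m_5, d_5) = (m_1, d_1) = (32, 59), so from here the quotients repeat a_1, ..., a_4; the period length is 4.
Hence the expansion of sqrt(1083) is a_0 = 32 followed by the repeating block 1, 9, 1, 64 (period 4).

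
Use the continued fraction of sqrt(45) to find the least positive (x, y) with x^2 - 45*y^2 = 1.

(x, y) = (161, 24)

First expand sqrt(45) as a continued fraction. With x_i = (sqrt(45) + m_i)/d_i and (m_0, d_0) = (0, 1): a_0 = floor(sqrt(45)) = 6, since 6^2 = 36 <= 45 < 49 = 7^2.
Iterate m_{i+1} = d_i*a_i - m_i, d_{i+1} = (45 - m_{i+1}^2)/d_i, a_{i+1} = floor((a_0 + m_{i+1})/d_{i+1}):
  m_1 = 1*6 - 0 = 6, d_1 = (45 - 6^2)/1 = 9/1 = 9, a_1 = floor((6 + 6)/9) = 1.
  m_2 = 9*1 - 6 = 3, d_2 = (45 - 3^2)/9 = 36/9 = 4, a_2 = floor((6 + 3)/4) = 2.
  m_3 = 4*2 - 3 = 5, d_3 = (45 - 5^2)/4 = 20/4 = 5, a_3 = floor((6 + 5)/5) = 2.
  m_4 = 5*2 - 5 = 5, d_4 = (45 - 5^2)/5 = 20/5 = 4, a_4 = floor((6 + 5)/4) = 2.
  m_5 = 4*2 - 5 = 3, d_5 = (45 - 3^2)/4 = 36/4 = 9, a_5 = floor((6 + 3)/9) = 1.
  m_6 = 9*1 - 3 = 6, d_6 = (45 - 6^2)/9 = 9/9 = 1, a_6 = floor((6 + 6)/1) = 12.
  m_7 = 1*12 - 6 = 6, d_7 = (45 - 6^2)/1 = 9/1 = 9: (m_7, d_7) = (m_1, d_1) = (6, 9), so from here the quotients repeat a_1, ..., a_6; the period length is 6.
So sqrt(45) = [6; (1, 2, 2, 2, 1, 12)] with period length k = 6.
k is even, so the fundamental solution of x^2 - 45y^2 = 1 is (p_{k-1}, q_{k-1}) = (p_5, q_5); compute convergents through index 5.
Convergents (p_i = a_i*p_{i-1} + p_{i-2}, q_i = a_i*q_{i-1} + q_{i-2} with p_{-2}=0, p_{-1}=1, q_{-2}=1, q_{-1}=0):
  i=0: a_0=6, p_0 = 6*1 + 0 = 6, q_0 = 6*0 + 1 = 1.
  i=1: a_1=1, p_1 = 1*6 + 1 = 7, q_1 = 1*1 + 0 = 1.
  i=2: a_2=2, p_2 = 2*7 + 6 = 20, q_2 = 2*1 + 1 = 3.
  i=3: a_3=2, p_3 = 2*20 + 7 = 47, q_3 = 2*3 + 1 = 7.
  i=4: a_4=2, p_4 = 2*47 + 20 = 114, q_4 = 2*7 + 3 = 17.
  i=5: a_5=1, p_5 = 1*114 + 47 = 161, q_5 = 1*17 + 7 = 24.
Check: 161^2 - 45*24^2 = 25921 - 25920 = 1, so (x, y) = (161, 24) solves the equation, and by the theorem it is the least positive solution.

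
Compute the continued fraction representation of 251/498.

[0; 1, 1, 61, 1, 3]

Run the Euclidean algorithm on 251 and 498; the successive quotients are the partial quotients a_0, a_1, ... (each step inverts the fractional part left over by the previous one):
  251 = 0*498 + 251, so a_0 = 0.
  498 = 1*251 + 247, so a_1 = 1.
  251 = 1*247 + 4, so a_2 = 1.
  247 = 61*4 + 3, so a_3 = 61.
  4 = 1*3 + 1, so a_4 = 1.
  3 = 3*1 + 0, so a_5 = 3.
The remainder reaches 0 after 6 divisions, so the expansion has 6 partial quotients, read off in order.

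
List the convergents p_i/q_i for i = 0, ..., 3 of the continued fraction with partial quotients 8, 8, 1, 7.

8/1, 65/8, 73/9, 576/71

Using the convergent recurrence p_i = a_i*p_{i-1} + p_{i-2}, q_i = a_i*q_{i-1} + q_{i-2} with p_{-2}=0, p_{-1}=1, q_{-2}=1, q_{-1}=0:
  i=0: a_0=8, p_0 = 8*1 + 0 = 8, q_0 = 8*0 + 1 = 1.
  i=1: a_1=8, p_1 = 8*8 + 1 = 65, q_1 = 8*1 + 0 = 8.
  i=2: a_2=1, p_2 = 1*65 + 8 = 73, q_2 = 1*8 + 1 = 9.
  i=3: a_3=7, p_3 = 7*73 + 65 = 576, q_3 = 7*9 + 8 = 71.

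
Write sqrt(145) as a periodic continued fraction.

[12; (24)]

Write x_i = (sqrt(145) + m_i)/d_i with (m_0, d_0) = (0, 1). a_0 = floor(sqrt(145)) = 12, since 12^2 = 144 <= 145 < 169 = 13^2.
Iterate m_{i+1} = d_i*a_i - m_i, d_{i+1} = (145 - m_{i+1}^2)/d_i, a_{i+1} = floor((a_0 + m_{i+1})/d_{i+1}):
  m_1 = 1*12 - 0 = 12, d_1 = (145 - 12^2)/1 = 1/1 = 1, a_1 = floor((12 + 12)/1) = 24.
  m_2 = 1*24 - 12 = 12, d_2 = (145 - 12^2)/1 = 1/1 = 1: (m_2, d_2) = (m_1, d_1) = (12, 1), so from here the quotient a_1 repeats; the period length is 1.
Hence the expansion of sqrt(145) is a_0 = 12 followed by the repeating block 24 (period 1).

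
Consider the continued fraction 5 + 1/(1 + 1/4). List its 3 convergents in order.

5/1, 6/1, 29/5

Using the convergent recurrence p_i = a_i*p_{i-1} + p_{i-2}, q_i = a_i*q_{i-1} + q_{i-2} with p_{-2}=0, p_{-1}=1, q_{-2}=1, q_{-1}=0:
  i=0: a_0=5, p_0 = 5*1 + 0 = 5, q_0 = 5*0 + 1 = 1.
  i=1: a_1=1, p_1 = 1*5 + 1 = 6, q_1 = 1*1 + 0 = 1.
  i=2: a_2=4, p_2 = 4*6 + 5 = 29, q_2 = 4*1 + 1 = 5.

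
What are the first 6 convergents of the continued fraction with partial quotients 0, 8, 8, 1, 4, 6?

0/1, 1/8, 8/65, 9/73, 44/357, 273/2215

Using the convergent recurrence p_i = a_i*p_{i-1} + p_{i-2}, q_i = a_i*q_{i-1} + q_{i-2} with p_{-2}=0, p_{-1}=1, q_{-2}=1, q_{-1}=0:
  i=0: a_0=0, p_0 = 0*1 + 0 = 0, q_0 = 0*0 + 1 = 1.
  i=1: a_1=8, p_1 = 8*0 + 1 = 1, q_1 = 8*1 + 0 = 8.
  i=2: a_2=8, p_2 = 8*1 + 0 = 8, q_2 = 8*8 + 1 = 65.
  i=3: a_3=1, p_3 = 1*8 + 1 = 9, q_3 = 1*65 + 8 = 73.
  i=4: a_4=4, p_4 = 4*9 + 8 = 44, q_4 = 4*73 + 65 = 357.
  i=5: a_5=6, p_5 = 6*44 + 9 = 273, q_5 = 6*357 + 73 = 2215.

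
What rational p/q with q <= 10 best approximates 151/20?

68/9

Expand x = 151/20 as a continued fraction with the Euclidean algorithm:
  151 = 7*20 + 11, so a_0 = 7.
  20 = 1*11 + 9, so a_1 = 1.
  11 = 1*9 + 2, so a_2 = 1.
  9 = 4*2 + 1, so a_3 = 4.
  2 = 2*1 + 0, so a_4 = 2.
so x = [7; 1, 1, 4, 2].
Convergents (p_i = a_i*p_{i-1} + p_{i-2}, q_i = a_i*q_{i-1} + q_{i-2} with p_{-2}=0, p_{-1}=1, q_{-2}=1, q_{-1}=0), until the denominator exceeds 10:
  i=0: a_0=7, p_0 = 7*1 + 0 = 7, q_0 = 7*0 + 1 = 1.
  i=1: a_1=1, p_1 = 1*7 + 1 = 8, q_1 = 1*1 + 0 = 1.
  i=2: a_2=1, p_2 = 1*8 + 7 = 15, q_2 = 1*1 + 1 = 2.
  i=3: a_3=4, p_3 = 4*15 + 8 = 68, q_3 = 4*2 + 1 = 9.
  i=4: a_4=2, p_4 = 2*68 + 15 = 151, q_4 = 2*9 + 2 = 20.
q_4 = 20 > 10, so the last convergent with denominator <= 10 is p_3/q_3 = 68/9.
The closest fraction with denominator <= 10 is either p_3/q_3 or the intermediate fraction (k*p_3 + p_2)/(k*q_3 + q_2) with the largest k >= 1 whose denominator stays <= 10; these approach x as k grows, and every other convergent or intermediate fraction in range is farther away.
Largest k: floor((10 - q_2)/q_3) = floor((10 - 2)/9) = 0.
Since k = 0, no intermediate fraction beyond p_3/q_3 has denominator <= 10, so the convergent 68/9 is the closest (its error is |151*9 - 68*20|/(20*9) = 1/180).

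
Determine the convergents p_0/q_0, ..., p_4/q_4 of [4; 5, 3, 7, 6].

Using the convergent recurrence p_i = a_i*p_{i-1} + p_{i-2}, q_i = a_i*q_{i-1} + q_{i-2} with p_{-2}=0, p_{-1}=1, q_{-2}=1, q_{-1}=0:
  i=0: a_0=4, p_0 = 4*1 + 0 = 4, q_0 = 4*0 + 1 = 1.
  i=1: a_1=5, p_1 = 5*4 + 1 = 21, q_1 = 5*1 + 0 = 5.
  i=2: a_2=3, p_2 = 3*21 + 4 = 67, q_2 = 3*5 + 1 = 16.
  i=3: a_3=7, p_3 = 7*67 + 21 = 490, q_3 = 7*16 + 5 = 117.
  i=4: a_4=6, p_4 = 6*490 + 67 = 3007, q_4 = 6*117 + 16 = 718.

4/1, 21/5, 67/16, 490/117, 3007/718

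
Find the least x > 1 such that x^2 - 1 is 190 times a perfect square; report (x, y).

(x, y) = (52021, 3774)

First expand sqrt(190) as a continued fraction. With x_i = (sqrt(190) + m_i)/d_i and (m_0, d_0) = (0, 1): a_0 = floor(sqrt(190)) = 13, since 13^2 = 169 <= 190 < 196 = 14^2.
Iterate m_{i+1} = d_i*a_i - m_i, d_{i+1} = (190 - m_{i+1}^2)/d_i, a_{i+1} = floor((a_0 + m_{i+1})/d_{i+1}):
  m_1 = 1*13 - 0 = 13, d_1 = (190 - 13^2)/1 = 21/1 = 21, a_1 = floor((13 + 13)/21) = 1.
  m_2 = 21*1 - 13 = 8, d_2 = (190 - 8^2)/21 = 126/21 = 6, a_2 = floor((13 + 8)/6) = 3.
  m_3 = 6*3 - 8 = 10, d_3 = (190 - 10^2)/6 = 90/6 = 15, a_3 = floor((13 + 10)/15) = 1.
  m_4 = 15*1 - 10 = 5, d_4 = (190 - 5^2)/15 = 165/15 = 11, a_4 = floor((13 + 5)/11) = 1.
  m_5 = 11*1 - 5 = 6, d_5 = (190 - 6^2)/11 = 154/11 = 14, a_5 = floor((13 + 6)/14) = 1.
  m_6 = 14*1 - 6 = 8, d_6 = (190 - 8^2)/14 = 126/14 = 9, a_6 = floor((13 + 8)/9) = 2.
  m_7 = 9*2 - 8 = 10, d_7 = (190 - 10^2)/9 = 90/9 = 10, a_7 = floor((13 + 10)/10) = 2.
  m_8 = 10*2 - 10 = 10, d_8 = (190 - 10^2)/10 = 90/10 = 9, a_8 = floor((13 + 10)/9) = 2.
  m_9 = 9*2 - 10 = 8, d_9 = (190 - 8^2)/9 = 126/9 = 14, a_9 = floor((13 + 8)/14) = 1.
  m_10 = 14*1 - 8 = 6, d_10 = (190 - 6^2)/14 = 154/14 = 11, a_10 = floor((13 + 6)/11) = 1.
  m_11 = 11*1 - 6 = 5, d_11 = (190 - 5^2)/11 = 165/11 = 15, a_11 = floor((13 + 5)/15) = 1.
  m_12 = 15*1 - 5 = 10, d_12 = (190 - 10^2)/15 = 90/15 = 6, a_12 = floor((13 + 10)/6) = 3.
  m_13 = 6*3 - 10 = 8, d_13 = (190 - 8^2)/6 = 126/6 = 21, a_13 = floor((13 + 8)/21) = 1.
  m_14 = 21*1 - 8 = 13, d_14 = (190 - 13^2)/21 = 21/21 = 1, a_14 = floor((13 + 13)/1) = 26.
  m_15 = 1*26 - 13 = 13, d_15 = (190 - 13^2)/1 = 21/1 = 21: (m_15, d_15) = (m_1, d_1) = (13, 21), so from here the quotients repeat a_1, ..., a_14; the period length is 14.
So sqrt(190) = [13; (1, 3, 1, 1, 1, 2, 2, 2, 1, 1, 1, 3, 1, 26)] with period length k = 14.
k is even, so the fundamental solution of x^2 - 190y^2 = 1 is (p_{k-1}, q_{k-1}) = (p_13, q_13); compute convergents through index 13.
Convergents (p_i = a_i*p_{i-1} + p_{i-2}, q_i = a_i*q_{i-1} + q_{i-2} with p_{-2}=0, p_{-1}=1, q_{-2}=1, q_{-1}=0):
  i=0: a_0=13, p_0 = 13*1 + 0 = 13, q_0 = 13*0 + 1 = 1.
  i=1: a_1=1, p_1 = 1*13 + 1 = 14, q_1 = 1*1 + 0 = 1.
  i=2: a_2=3, p_2 = 3*14 + 13 = 55, q_2 = 3*1 + 1 = 4.
  i=3: a_3=1, p_3 = 1*55 + 14 = 69, q_3 = 1*4 + 1 = 5.
  i=4: a_4=1, p_4 = 1*69 + 55 = 124, q_4 = 1*5 + 4 = 9.
  i=5: a_5=1, p_5 = 1*124 + 69 = 193, q_5 = 1*9 + 5 = 14.
  i=6: a_6=2, p_6 = 2*193 + 124 = 510, q_6 = 2*14 + 9 = 37.
  i=7: a_7=2, p_7 = 2*510 + 193 = 1213, q_7 = 2*37 + 14 = 88.
  i=8: a_8=2, p_8 = 2*1213 + 510 = 2936, q_8 = 2*88 + 37 = 213.
  i=9: a_9=1, p_9 = 1*2936 + 1213 = 4149, q_9 = 1*213 + 88 = 301.
  i=10: a_10=1, p_10 = 1*4149 + 2936 = 7085, q_10 = 1*301 + 213 = 514.
  i=11: a_11=1, p_11 = 1*7085 + 4149 = 11234, q_11 = 1*514 + 301 = 815.
  i=12: a_12=3, p_12 = 3*11234 + 7085 = 40787, q_12 = 3*815 + 514 = 2959.
  i=13: a_13=1, p_13 = 1*40787 + 11234 = 52021, q_13 = 1*2959 + 815 = 3774.
Check: 52021^2 - 190*3774^2 = 2706184441 - 2706184440 = 1, so (x, y) = (52021, 3774) solves the equation, and by the theorem it is the least positive solution.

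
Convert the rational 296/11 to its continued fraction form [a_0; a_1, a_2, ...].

Run the Euclidean algorithm on 296 and 11; the successive quotients are the partial quotients a_0, a_1, ... (each step inverts the fractional part left over by the previous one):
  296 = 26*11 + 10, so a_0 = 26.
  11 = 1*10 + 1, so a_1 = 1.
  10 = 10*1 + 0, so a_2 = 10.
The remainder reaches 0 after 3 divisions, so the expansion has 3 partial quotients, read off in order.

[26; 1, 10]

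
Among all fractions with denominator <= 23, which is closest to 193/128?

Expand x = 193/128 as a continued fraction with the Euclidean algorithm:
  193 = 1*128 + 65, so a_0 = 1.
  128 = 1*65 + 63, so a_1 = 1.
  65 = 1*63 + 2, so a_2 = 1.
  63 = 31*2 + 1, so a_3 = 31.
  2 = 2*1 + 0, so a_4 = 2.
so x = [1; 1, 1, 31, 2].
Convergents (p_i = a_i*p_{i-1} + p_{i-2}, q_i = a_i*q_{i-1} + q_{i-2} with p_{-2}=0, p_{-1}=1, q_{-2}=1, q_{-1}=0), until the denominator exceeds 23:
  i=0: a_0=1, p_0 = 1*1 + 0 = 1, q_0 = 1*0 + 1 = 1.
  i=1: a_1=1, p_1 = 1*1 + 1 = 2, q_1 = 1*1 + 0 = 1.
  i=2: a_2=1, p_2 = 1*2 + 1 = 3, q_2 = 1*1 + 1 = 2.
  i=3: a_3=31, p_3 = 31*3 + 2 = 95, q_3 = 31*2 + 1 = 63.
q_3 = 63 > 23, so the last convergent with denominator <= 23 is p_2/q_2 = 3/2.
The closest fraction with denominator <= 23 is either p_2/q_2 or the intermediate fraction (k*p_2 + p_1)/(k*q_2 + q_1) with the largest k >= 1 whose denominator stays <= 23; these approach x as k grows, and every other convergent or intermediate fraction in range is farther away.
Largest k: floor((23 - q_1)/q_2) = floor((23 - 1)/2) = 11.
That gives (11*3 + 2)/(11*2 + 1) = 35/23.
Compare the errors: |x - 3/2| = |193*2 - 3*128|/(128*2) = 2/256, and |x - 35/23| = |193*23 - 35*128|/(128*23) = 41/2944.
Cross-multiplying, 2*2944 = 5888 < 10496 = 41*256, so 2/256 is smaller: the convergent 3/2 is closer to x than 35/23.

3/2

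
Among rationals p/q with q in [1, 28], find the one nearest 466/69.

Expand x = 466/69 as a continued fraction with the Euclidean algorithm:
  466 = 6*69 + 52, so a_0 = 6.
  69 = 1*52 + 17, so a_1 = 1.
  52 = 3*17 + 1, so a_2 = 3.
  17 = 17*1 + 0, so a_3 = 17.
so x = [6; 1, 3, 17].
Convergents (p_i = a_i*p_{i-1} + p_{i-2}, q_i = a_i*q_{i-1} + q_{i-2} with p_{-2}=0, p_{-1}=1, q_{-2}=1, q_{-1}=0), until the denominator exceeds 28:
  i=0: a_0=6, p_0 = 6*1 + 0 = 6, q_0 = 6*0 + 1 = 1.
  i=1: a_1=1, p_1 = 1*6 + 1 = 7, q_1 = 1*1 + 0 = 1.
  i=2: a_2=3, p_2 = 3*7 + 6 = 27, q_2 = 3*1 + 1 = 4.
  i=3: a_3=17, p_3 = 17*27 + 7 = 466, q_3 = 17*4 + 1 = 69.
q_3 = 69 > 28, so the last convergent with denominator <= 28 is p_2/q_2 = 27/4.
The closest fraction with denominator <= 28 is either p_2/q_2 or the intermediate fraction (k*p_2 + p_1)/(k*q_2 + q_1) with the largest k >= 1 whose denominator stays <= 28; these approach x as k grows, and every other convergent or intermediate fraction in range is farther away.
Largest k: floor((28 - q_1)/q_2) = floor((28 - 1)/4) = 6.
That gives (6*27 + 7)/(6*4 + 1) = 169/25.
Compare the errors: |x - 27/4| = |466*4 - 27*69|/(69*4) = 1/276, and |x - 169/25| = |466*25 - 169*69|/(69*25) = 11/1725.
Cross-multiplying, 1*1725 = 1725 < 3036 = 11*276, so 1/276 is smaller: the convergent 27/4 is closer to x than 169/25.

27/4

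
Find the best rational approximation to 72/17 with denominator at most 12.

38/9

Expand x = 72/17 as a continued fraction with the Euclidean algorithm:
  72 = 4*17 + 4, so a_0 = 4.
  17 = 4*4 + 1, so a_1 = 4.
  4 = 4*1 + 0, so a_2 = 4.
so x = [4; 4, 4].
Convergents (p_i = a_i*p_{i-1} + p_{i-2}, q_i = a_i*q_{i-1} + q_{i-2} with p_{-2}=0, p_{-1}=1, q_{-2}=1, q_{-1}=0), until the denominator exceeds 12:
  i=0: a_0=4, p_0 = 4*1 + 0 = 4, q_0 = 4*0 + 1 = 1.
  i=1: a_1=4, p_1 = 4*4 + 1 = 17, q_1 = 4*1 + 0 = 4.
  i=2: a_2=4, p_2 = 4*17 + 4 = 72, q_2 = 4*4 + 1 = 17.
q_2 = 17 > 12, so the last convergent with denominator <= 12 is p_1/q_1 = 17/4.
The closest fraction with denominator <= 12 is either p_1/q_1 or the intermediate fraction (k*p_1 + p_0)/(k*q_1 + q_0) with the largest k >= 1 whose denominator stays <= 12; these approach x as k grows, and every other convergent or intermediate fraction in range is farther away.
Largest k: floor((12 - q_0)/q_1) = floor((12 - 1)/4) = 2.
That gives (2*17 + 4)/(2*4 + 1) = 38/9.
Compare the errors: |x - 17/4| = |72*4 - 17*17|/(17*4) = 1/68, and |x - 38/9| = |72*9 - 38*17|/(17*9) = 2/153.
Cross-multiplying, 2*68 = 136 < 153 = 1*153, so 2/153 is smaller: the intermediate fraction 38/9 is closer to x than 17/4.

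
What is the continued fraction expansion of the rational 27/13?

Run the Euclidean algorithm on 27 and 13; the successive quotients are the partial quotients a_0, a_1, ... (each step inverts the fractional part left over by the previous one):
  27 = 2*13 + 1, so a_0 = 2.
  13 = 13*1 + 0, so a_1 = 13.
The remainder reaches 0 after 2 divisions, so the expansion has 2 partial quotients, read off in order.

[2; 13]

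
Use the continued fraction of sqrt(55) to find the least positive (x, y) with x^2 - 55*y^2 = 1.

(x, y) = (89, 12)

First expand sqrt(55) as a continued fraction. With x_i = (sqrt(55) + m_i)/d_i and (m_0, d_0) = (0, 1): a_0 = floor(sqrt(55)) = 7, since 7^2 = 49 <= 55 < 64 = 8^2.
Iterate m_{i+1} = d_i*a_i - m_i, d_{i+1} = (55 - m_{i+1}^2)/d_i, a_{i+1} = floor((a_0 + m_{i+1})/d_{i+1}):
  m_1 = 1*7 - 0 = 7, d_1 = (55 - 7^2)/1 = 6/1 = 6, a_1 = floor((7 + 7)/6) = 2.
  m_2 = 6*2 - 7 = 5, d_2 = (55 - 5^2)/6 = 30/6 = 5, a_2 = floor((7 + 5)/5) = 2.
  m_3 = 5*2 - 5 = 5, d_3 = (55 - 5^2)/5 = 30/5 = 6, a_3 = floor((7 + 5)/6) = 2.
  m_4 = 6*2 - 5 = 7, d_4 = (55 - 7^2)/6 = 6/6 = 1, a_4 = floor((7 + 7)/1) = 14.
  m_5 = 1*14 - 7 = 7, d_5 = (55 - 7^2)/1 = 6/1 = 6: (m_5, d_5) = (m_1, d_1) = (7, 6), so from here the quotients repeat a_1, ..., a_4; the period length is 4.
So sqrt(55) = [7; (2, 2, 2, 14)] with period length k = 4.
k is even, so the fundamental solution of x^2 - 55y^2 = 1 is (p_{k-1}, q_{k-1}) = (p_3, q_3); compute convergents through index 3.
Convergents (p_i = a_i*p_{i-1} + p_{i-2}, q_i = a_i*q_{i-1} + q_{i-2} with p_{-2}=0, p_{-1}=1, q_{-2}=1, q_{-1}=0):
  i=0: a_0=7, p_0 = 7*1 + 0 = 7, q_0 = 7*0 + 1 = 1.
  i=1: a_1=2, p_1 = 2*7 + 1 = 15, q_1 = 2*1 + 0 = 2.
  i=2: a_2=2, p_2 = 2*15 + 7 = 37, q_2 = 2*2 + 1 = 5.
  i=3: a_3=2, p_3 = 2*37 + 15 = 89, q_3 = 2*5 + 2 = 12.
Check: 89^2 - 55*12^2 = 7921 - 7920 = 1, so (x, y) = (89, 12) solves the equation, and by the theorem it is the least positive solution.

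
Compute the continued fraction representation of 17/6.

[2; 1, 5]

Run the Euclidean algorithm on 17 and 6; the successive quotients are the partial quotients a_0, a_1, ... (each step inverts the fractional part left over by the previous one):
  17 = 2*6 + 5, so a_0 = 2.
  6 = 1*5 + 1, so a_1 = 1.
  5 = 5*1 + 0, so a_2 = 5.
The remainder reaches 0 after 3 divisions, so the expansion has 3 partial quotients, read off in order.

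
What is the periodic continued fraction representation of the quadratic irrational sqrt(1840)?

Write x_i = (sqrt(1840) + m_i)/d_i with (m_0, d_0) = (0, 1). a_0 = floor(sqrt(1840)) = 42, since 42^2 = 1764 <= 1840 < 1849 = 43^2.
Iterate m_{i+1} = d_i*a_i - m_i, d_{i+1} = (1840 - m_{i+1}^2)/d_i, a_{i+1} = floor((a_0 + m_{i+1})/d_{i+1}):
  m_1 = 1*42 - 0 = 42, d_1 = (1840 - 42^2)/1 = 76/1 = 76, a_1 = floor((42 + 42)/76) = 1.
  m_2 = 76*1 - 42 = 34, d_2 = (1840 - 34^2)/76 = 684/76 = 9, a_2 = floor((42 + 34)/9) = 8.
  m_3 = 9*8 - 34 = 38, d_3 = (1840 - 38^2)/9 = 396/9 = 44, a_3 = floor((42 + 38)/44) = 1.
  m_4 = 44*1 - 38 = 6, d_4 = (1840 - 6^2)/44 = 1804/44 = 41, a_4 = floor((42 + 6)/41) = 1.
  m_5 = 41*1 - 6 = 35, d_5 = (1840 - 35^2)/41 = 615/41 = 15, a_5 = floor((42 + 35)/15) = 5.
  m_6 = 15*5 - 35 = 40, d_6 = (1840 - 40^2)/15 = 240/15 = 16, a_6 = floor((42 + 40)/16) = 5.
  m_7 = 16*5 - 40 = 40, d_7 = (1840 - 40^2)/16 = 240/16 = 15, a_7 = floor((42 + 40)/15) = 5.
  m_8 = 15*5 - 40 = 35, d_8 = (1840 - 35^2)/15 = 615/15 = 41, a_8 = floor((42 + 35)/41) = 1.
  m_9 = 41*1 - 35 = 6, d_9 = (1840 - 6^2)/41 = 1804/41 = 44, a_9 = floor((42 + 6)/44) = 1.
  m_10 = 44*1 - 6 = 38, d_10 = (1840 - 38^2)/44 = 396/44 = 9, a_10 = floor((42 + 38)/9) = 8.
  m_11 = 9*8 - 38 = 34, d_11 = (1840 - 34^2)/9 = 684/9 = 76, a_11 = floor((42 + 34)/76) = 1.
  m_12 = 76*1 - 34 = 42, d_12 = (1840 - 42^2)/76 = 76/76 = 1, a_12 = floor((42 + 42)/1) = 84.
  m_13 = 1*84 - 42 = 42, d_13 = (1840 - 42^2)/1 = 76/1 = 76: (m_13, d_13) = (m_1, d_1) = (42, 76), so from here the quotients repeat a_1, ..., a_12; the period length is 12.
Hence the expansion of sqrt(1840) is a_0 = 42 followed by the repeating block 1, 8, 1, 1, 5, 5, 5, 1, 1, 8, 1, 84 (period 12).

[42; (1, 8, 1, 1, 5, 5, 5, 1, 1, 8, 1, 84)]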